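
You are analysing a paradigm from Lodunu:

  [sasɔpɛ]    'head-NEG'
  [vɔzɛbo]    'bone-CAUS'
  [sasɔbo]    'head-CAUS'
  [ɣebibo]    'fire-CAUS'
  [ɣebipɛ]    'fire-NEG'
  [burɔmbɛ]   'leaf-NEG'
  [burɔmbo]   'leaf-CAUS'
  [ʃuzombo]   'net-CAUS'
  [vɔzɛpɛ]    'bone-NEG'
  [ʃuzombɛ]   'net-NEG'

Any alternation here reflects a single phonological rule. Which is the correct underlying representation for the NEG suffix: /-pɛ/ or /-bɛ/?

/-pɛ/

The NEG suffix surfaces as [-bɛ] and [-pɛ], depending on the final segment of the stem.
By contrast the CAUS suffix keeps its initial [b] throughout — that segment must be underlying.
So the underlying form is /-pɛ/, and voiceless stops become voiced after a nasal.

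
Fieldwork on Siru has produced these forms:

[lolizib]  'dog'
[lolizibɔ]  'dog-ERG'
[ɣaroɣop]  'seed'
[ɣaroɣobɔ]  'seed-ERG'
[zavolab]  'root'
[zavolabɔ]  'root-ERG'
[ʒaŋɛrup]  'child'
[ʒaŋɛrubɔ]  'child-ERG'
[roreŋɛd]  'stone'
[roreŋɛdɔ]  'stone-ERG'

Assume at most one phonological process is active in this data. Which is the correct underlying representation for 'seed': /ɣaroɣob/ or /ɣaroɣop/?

'seed' shows [p] ~ [b] at the end of the stem ([ɣaroɣop] vs [ɣaroɣobɔ]).
But 'dog' keeps [b] in both environments ([lolizib], [lolizibɔ]), so there is no rule changing /b/ to [p] in isolation.
So /p/ is underlying, and a rule of intervocalic voicing — voiceless stops become voiced between vowels — gives [b].

/ɣaroɣop/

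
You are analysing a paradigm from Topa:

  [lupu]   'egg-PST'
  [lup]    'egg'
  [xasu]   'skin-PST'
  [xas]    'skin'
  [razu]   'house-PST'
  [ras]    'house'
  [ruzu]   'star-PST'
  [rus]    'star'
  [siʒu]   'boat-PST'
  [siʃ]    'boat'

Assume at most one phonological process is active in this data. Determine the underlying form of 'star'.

'star' shows [z] ~ [s] at the end of the stem ([ruzu] vs [rus]).
The stem 'skin' ([xasu], [xas]) shows [s] unchanged in both environments, so [s] cannot be basic with [z] derived before the PST suffix.
The alternation reflects word-final obstruent devoicing: voiced obstruents become voiceless word-finally. /z/ is underlying.
Hence 'star' is /ruz/ underlyingly.

/ruz/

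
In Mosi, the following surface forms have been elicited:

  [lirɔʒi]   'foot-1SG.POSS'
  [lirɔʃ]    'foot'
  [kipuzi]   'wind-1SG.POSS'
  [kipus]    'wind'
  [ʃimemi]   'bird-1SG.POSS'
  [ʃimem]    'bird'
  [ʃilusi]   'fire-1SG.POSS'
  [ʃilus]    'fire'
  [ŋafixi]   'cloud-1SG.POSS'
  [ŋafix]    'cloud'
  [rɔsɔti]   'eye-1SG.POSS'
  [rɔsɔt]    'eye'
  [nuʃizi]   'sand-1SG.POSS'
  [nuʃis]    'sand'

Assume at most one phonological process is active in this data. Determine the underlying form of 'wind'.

'wind' shows [z] ~ [s] at the end of the stem ([kipuzi] vs [kipus]).
If /s/ were underlying and a rule turned it into [z] before the 1SG.POSS suffix, 'fire' would also alternate; but it has [s] in both [ʃilusi] and [ʃilus].
The underlying segment must be /z/; voiced obstruents become voiceless word-finally, yielding [s] there.

/kipuz/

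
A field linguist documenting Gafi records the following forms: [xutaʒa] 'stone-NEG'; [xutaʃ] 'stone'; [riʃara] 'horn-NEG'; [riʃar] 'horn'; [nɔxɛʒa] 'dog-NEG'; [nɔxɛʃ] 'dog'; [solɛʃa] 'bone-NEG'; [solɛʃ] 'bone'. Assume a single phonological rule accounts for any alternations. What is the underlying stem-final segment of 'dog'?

/ʒ/

The root 'dog' surfaces as [nɔxɛʒa] and [nɔxɛʃ], with a stem-final [ʒ] ~ [ʃ] alternation.
But 'bone' keeps [ʃ] in both environments ([solɛʃa], [solɛʃ]), so there is no rule changing /ʃ/ to [ʒ] before the NEG suffix.
So /ʒ/ is underlying, and a rule of word-final obstruent devoicing — voiced obstruents become voiceless word-finally — gives [ʃ].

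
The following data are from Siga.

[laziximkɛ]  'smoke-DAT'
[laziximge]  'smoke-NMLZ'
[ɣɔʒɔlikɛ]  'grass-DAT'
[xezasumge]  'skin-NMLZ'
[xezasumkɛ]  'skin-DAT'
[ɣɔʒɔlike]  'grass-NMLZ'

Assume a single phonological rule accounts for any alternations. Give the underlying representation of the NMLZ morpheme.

The NMLZ suffix surfaces as [-ge] and [-ke], depending on the final segment of the stem.
The DAT suffix, which begins with [k], is invariant after every stem; so [k] is not altered by any rule here.
So the underlying form is /-ge/, and voiced stops become voiceless after a vowel.

/-ge/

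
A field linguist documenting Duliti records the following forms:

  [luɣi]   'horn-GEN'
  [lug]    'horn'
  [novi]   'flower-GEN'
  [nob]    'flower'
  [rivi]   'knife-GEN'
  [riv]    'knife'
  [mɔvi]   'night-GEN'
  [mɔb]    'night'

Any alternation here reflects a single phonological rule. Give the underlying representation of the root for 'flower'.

/nob/

The stem for 'flower' ends in [v] in [novi] but [b] in [nob].
But 'knife' keeps [v] in both environments ([rivi], [riv]), so there is no rule changing /v/ to [b] in isolation.
The underlying segment must be /b/; voiced stops become fricatives between vowels, yielding [v] there.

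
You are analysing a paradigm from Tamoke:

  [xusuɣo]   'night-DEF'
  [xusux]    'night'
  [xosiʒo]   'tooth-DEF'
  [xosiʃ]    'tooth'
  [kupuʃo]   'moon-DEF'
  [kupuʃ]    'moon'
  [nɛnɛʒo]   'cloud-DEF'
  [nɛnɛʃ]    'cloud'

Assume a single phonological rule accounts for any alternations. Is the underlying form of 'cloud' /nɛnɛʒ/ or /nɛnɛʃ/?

The root 'cloud' surfaces as [nɛnɛʒo] and [nɛnɛʃ], with a stem-final [ʒ] ~ [ʃ] alternation.
Compare 'moon', with invariant [ʃ] in [kupuʃo] and [kupuʃ]: an analysis with underlying /ʃ/ and a rule producing [ʒ] before the DEF suffix would wrongly predict alternation here too.
The alternation reflects word-final obstruent devoicing: voiced obstruents become voiceless word-finally. /ʒ/ is underlying.

/nɛnɛʒ/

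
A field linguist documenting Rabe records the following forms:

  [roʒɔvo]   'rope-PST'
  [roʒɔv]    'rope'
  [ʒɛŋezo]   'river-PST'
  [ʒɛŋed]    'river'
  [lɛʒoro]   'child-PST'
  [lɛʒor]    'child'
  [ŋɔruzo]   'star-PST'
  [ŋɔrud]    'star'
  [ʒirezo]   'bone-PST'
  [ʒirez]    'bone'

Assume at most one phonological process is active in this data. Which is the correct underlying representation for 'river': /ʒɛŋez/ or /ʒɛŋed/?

The root 'river' surfaces as [ʒɛŋezo] and [ʒɛŋed], with a stem-final [z] ~ [d] alternation.
Compare 'bone', with invariant [z] in [ʒirezo] and [ʒirez]: an analysis with underlying /z/ and a rule producing [d] in isolation would wrongly predict alternation here too.
So /d/ is underlying, and a rule of intervocalic spirantization — voiced stops become fricatives between vowels — gives [z].

/ʒɛŋed/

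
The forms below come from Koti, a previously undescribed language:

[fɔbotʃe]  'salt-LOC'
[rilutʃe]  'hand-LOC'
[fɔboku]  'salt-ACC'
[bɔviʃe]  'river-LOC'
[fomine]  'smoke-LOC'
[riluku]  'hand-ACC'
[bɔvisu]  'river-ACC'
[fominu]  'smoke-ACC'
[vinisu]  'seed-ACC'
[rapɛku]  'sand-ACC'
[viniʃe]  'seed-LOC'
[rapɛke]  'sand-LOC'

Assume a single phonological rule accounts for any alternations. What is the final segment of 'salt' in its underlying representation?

In [fɔbotʃe] and [fɔboku] the final segment of 'salt' alternates: [tʃ] ~ [k].
But 'sand' keeps [k] in both environments ([rapɛke], [rapɛku]), so there is no rule changing /k/ to [tʃ] before the LOC suffix.
The underlying segment must be /tʃ/; palato-alveolar /tʃ/ and /ʃ/ become [k] and [s] when no front vowel follows, yielding [k] there.

/tʃ/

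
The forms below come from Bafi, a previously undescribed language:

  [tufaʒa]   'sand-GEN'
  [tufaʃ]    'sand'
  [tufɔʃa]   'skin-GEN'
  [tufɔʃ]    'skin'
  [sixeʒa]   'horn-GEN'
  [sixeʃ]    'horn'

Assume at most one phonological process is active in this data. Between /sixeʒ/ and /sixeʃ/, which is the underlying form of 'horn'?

The stem for 'horn' ends in [ʒ] in [sixeʒa] but [ʃ] in [sixeʃ].
But 'skin' keeps [ʃ] in both environments ([tufɔʃa], [tufɔʃ]), so there is no rule changing /ʃ/ to [ʒ] before the GEN suffix.
The underlying segment must be /ʒ/; voiced obstruents become voiceless word-finally, yielding [ʃ] there.

/sixeʒ/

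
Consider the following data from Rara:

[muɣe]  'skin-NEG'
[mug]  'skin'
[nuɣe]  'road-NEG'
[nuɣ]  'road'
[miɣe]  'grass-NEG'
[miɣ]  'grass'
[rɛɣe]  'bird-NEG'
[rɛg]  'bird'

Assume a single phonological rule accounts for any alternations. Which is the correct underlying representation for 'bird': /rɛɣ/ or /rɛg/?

In [rɛɣe] and [rɛg] the final segment of 'bird' alternates: [ɣ] ~ [g].
If /ɣ/ were underlying and a rule turned it into [g] in isolation, 'road' would also alternate; but it has [ɣ] in both [nuɣe] and [nuɣ].
Therefore /g/ is basic and [ɣ] is derived by intervocalic spirantization (voiced stops become fricatives between vowels).

/rɛg/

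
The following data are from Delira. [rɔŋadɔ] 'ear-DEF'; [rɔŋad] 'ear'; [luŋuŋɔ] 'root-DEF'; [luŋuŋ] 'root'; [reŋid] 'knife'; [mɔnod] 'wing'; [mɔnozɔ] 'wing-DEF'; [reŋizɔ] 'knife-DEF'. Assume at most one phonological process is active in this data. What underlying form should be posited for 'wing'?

The stem for 'wing' ends in [z] in [mɔnozɔ] but [d] in [mɔnod].
The stem 'ear' ([rɔŋadɔ], [rɔŋad]) shows [d] unchanged in both environments, so [d] cannot be basic with [z] derived before the DEF suffix.
The alternation reflects word-final hardening: voiced fricatives become stops word-finally. /z/ is underlying.

/mɔnoz/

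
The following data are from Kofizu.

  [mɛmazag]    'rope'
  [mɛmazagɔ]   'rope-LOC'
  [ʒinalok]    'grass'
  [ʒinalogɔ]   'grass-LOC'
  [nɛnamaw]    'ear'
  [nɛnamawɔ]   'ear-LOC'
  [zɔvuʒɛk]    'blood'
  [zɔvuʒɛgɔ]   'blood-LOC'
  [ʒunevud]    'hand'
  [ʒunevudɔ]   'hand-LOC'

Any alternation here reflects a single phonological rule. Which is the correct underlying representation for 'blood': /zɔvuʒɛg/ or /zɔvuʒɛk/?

The root 'blood' surfaces as [zɔvuʒɛk] and [zɔvuʒɛgɔ], with a stem-final [k] ~ [g] alternation.
Compare 'rope', with invariant [g] in [mɛmazag] and [mɛmazagɔ]: an analysis with underlying /g/ and a rule producing [k] in isolation would wrongly predict alternation here too.
So /k/ is underlying, and a rule of intervocalic voicing — voiceless stops become voiced between vowels — gives [g].

/zɔvuʒɛk/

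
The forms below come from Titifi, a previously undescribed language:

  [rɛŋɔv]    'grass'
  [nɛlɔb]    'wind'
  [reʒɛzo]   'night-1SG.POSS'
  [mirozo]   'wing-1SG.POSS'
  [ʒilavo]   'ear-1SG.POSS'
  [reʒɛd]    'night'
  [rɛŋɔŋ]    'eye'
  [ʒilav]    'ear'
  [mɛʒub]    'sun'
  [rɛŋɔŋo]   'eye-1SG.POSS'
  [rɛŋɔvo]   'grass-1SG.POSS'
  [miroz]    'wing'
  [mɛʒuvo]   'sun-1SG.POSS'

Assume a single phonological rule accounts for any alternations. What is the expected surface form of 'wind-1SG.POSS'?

'sun' shows [b] ~ [v] at the end of the stem ([mɛʒub] vs [mɛʒuvo]).
But 'grass' keeps [v] in both environments ([rɛŋɔv], [rɛŋɔvo]), so there is no rule changing /v/ to [b] in isolation.
So /b/ is underlying, and a rule of intervocalic spirantization — voiced stops become fricatives between vowels — gives [v].
The one attested form of 'wind', [nɛlɔb], shows underlying /nɛlɔb/. Applying the same rule between vowels gives [nɛlɔvo].

[nɛlɔvo]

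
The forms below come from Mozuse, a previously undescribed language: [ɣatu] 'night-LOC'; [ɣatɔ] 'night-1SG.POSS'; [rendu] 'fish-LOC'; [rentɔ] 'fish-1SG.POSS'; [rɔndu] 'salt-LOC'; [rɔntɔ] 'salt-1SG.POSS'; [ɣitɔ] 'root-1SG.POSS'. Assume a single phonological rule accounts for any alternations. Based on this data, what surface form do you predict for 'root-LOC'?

The LOC suffix surfaces as [-du] and [-tu], depending on the final segment of the stem.
By contrast the 1SG.POSS suffix keeps its initial [t] throughout — that segment must be underlying.
The LOC suffix is therefore /-du/ underlyingly, with post-vocalic devoicing: voiced stops become voiceless after a vowel.
After 'root', which ends in a vowel, the suffix surfaces as [-tu], giving [ɣitu].

[ɣitu]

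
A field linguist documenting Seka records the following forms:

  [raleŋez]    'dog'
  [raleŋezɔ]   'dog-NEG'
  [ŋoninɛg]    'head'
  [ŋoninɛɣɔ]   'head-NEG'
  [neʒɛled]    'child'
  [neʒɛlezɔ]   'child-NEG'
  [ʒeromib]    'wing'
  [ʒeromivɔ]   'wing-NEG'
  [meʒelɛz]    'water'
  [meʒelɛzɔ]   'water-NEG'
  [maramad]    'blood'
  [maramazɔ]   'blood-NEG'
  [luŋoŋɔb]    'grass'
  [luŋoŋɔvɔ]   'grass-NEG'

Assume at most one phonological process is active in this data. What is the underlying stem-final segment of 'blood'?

In [maramad] and [maramazɔ] the final segment of 'blood' alternates: [d] ~ [z].
The stem 'water' ([meʒelɛz], [meʒelɛzɔ]) shows [z] unchanged in both environments, so [z] cannot be basic with [d] derived in isolation.
The underlying segment must be /d/; voiced stops become fricatives between vowels, yielding [z] there.

/d/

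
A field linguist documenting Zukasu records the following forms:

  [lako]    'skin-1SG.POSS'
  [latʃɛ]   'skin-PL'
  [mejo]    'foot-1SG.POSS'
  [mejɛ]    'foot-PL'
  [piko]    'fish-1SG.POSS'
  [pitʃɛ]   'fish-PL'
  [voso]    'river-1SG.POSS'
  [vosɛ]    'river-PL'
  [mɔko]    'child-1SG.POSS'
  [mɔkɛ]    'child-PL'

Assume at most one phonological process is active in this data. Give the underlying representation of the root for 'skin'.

/latʃ/

The stem for 'skin' ends in [k] in [lako] but [tʃ] in [latʃɛ].
If /k/ were underlying and a rule turned it into [tʃ] before the PL suffix, 'child' would also alternate; but it has [k] in both [mɔko] and [mɔkɛ].
The alternation reflects depalatalization: palato-alveolar /tʃ/ becomes [k] when no front vowel follows. /tʃ/ is underlying.
The underlying form of 'skin' is therefore /latʃ/.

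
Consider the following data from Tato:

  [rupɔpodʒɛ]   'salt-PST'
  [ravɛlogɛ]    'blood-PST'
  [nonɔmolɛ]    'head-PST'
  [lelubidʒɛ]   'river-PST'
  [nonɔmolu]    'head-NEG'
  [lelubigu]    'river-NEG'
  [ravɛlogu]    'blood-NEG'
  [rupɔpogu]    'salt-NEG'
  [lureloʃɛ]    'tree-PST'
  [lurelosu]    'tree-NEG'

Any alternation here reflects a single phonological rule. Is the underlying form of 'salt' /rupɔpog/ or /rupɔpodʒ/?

'salt' shows [dʒ] ~ [g] at the end of the stem ([rupɔpodʒɛ] vs [rupɔpogu]).
If /g/ were underlying and a rule turned it into [dʒ] before the PST suffix, 'blood' would also alternate; but it has [g] in both [ravɛlogɛ] and [ravɛlogu].
So /dʒ/ is underlying, and a rule of depalatalization — palato-alveolar /dʒ/ and /ʃ/ become [g] and [s] when no front vowel follows — gives [g].

/rupɔpodʒ/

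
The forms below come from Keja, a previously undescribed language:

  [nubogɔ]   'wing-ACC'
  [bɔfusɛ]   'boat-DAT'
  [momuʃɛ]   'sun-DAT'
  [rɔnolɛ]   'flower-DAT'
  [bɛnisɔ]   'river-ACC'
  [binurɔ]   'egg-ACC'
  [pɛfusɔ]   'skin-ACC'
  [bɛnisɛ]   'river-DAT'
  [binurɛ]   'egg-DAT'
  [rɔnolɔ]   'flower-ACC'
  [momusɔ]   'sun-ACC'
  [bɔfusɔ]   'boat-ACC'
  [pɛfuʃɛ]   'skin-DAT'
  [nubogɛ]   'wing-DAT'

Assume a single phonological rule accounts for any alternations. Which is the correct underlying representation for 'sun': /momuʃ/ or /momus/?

In [momuʃɛ] and [momusɔ] the final segment of 'sun' alternates: [ʃ] ~ [s].
But 'river' keeps [s] in both environments ([bɛnisɛ], [bɛnisɔ]), so there is no rule changing /s/ to [ʃ] before the DAT suffix.
The underlying segment must be /ʃ/; palato-alveolar /ʃ/ becomes [s] when no front vowel follows, yielding [s] there.

/momuʃ/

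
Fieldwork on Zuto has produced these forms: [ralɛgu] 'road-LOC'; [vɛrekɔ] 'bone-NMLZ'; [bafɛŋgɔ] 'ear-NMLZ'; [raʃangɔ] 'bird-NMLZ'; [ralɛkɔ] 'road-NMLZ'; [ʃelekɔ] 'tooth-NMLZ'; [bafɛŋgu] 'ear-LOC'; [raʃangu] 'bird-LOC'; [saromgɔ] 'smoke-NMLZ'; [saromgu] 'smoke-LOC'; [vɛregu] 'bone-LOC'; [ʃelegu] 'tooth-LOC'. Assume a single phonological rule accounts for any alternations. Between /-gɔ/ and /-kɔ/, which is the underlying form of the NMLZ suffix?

/-kɔ/

The NMLZ morpheme has two allomorphs, [-gɔ] and [-kɔ].
By contrast the LOC suffix keeps its initial [g] throughout — that segment must be underlying.
The NMLZ suffix is therefore /-kɔ/ underlyingly, with post-nasal voicing: voiceless stops become voiced after a nasal.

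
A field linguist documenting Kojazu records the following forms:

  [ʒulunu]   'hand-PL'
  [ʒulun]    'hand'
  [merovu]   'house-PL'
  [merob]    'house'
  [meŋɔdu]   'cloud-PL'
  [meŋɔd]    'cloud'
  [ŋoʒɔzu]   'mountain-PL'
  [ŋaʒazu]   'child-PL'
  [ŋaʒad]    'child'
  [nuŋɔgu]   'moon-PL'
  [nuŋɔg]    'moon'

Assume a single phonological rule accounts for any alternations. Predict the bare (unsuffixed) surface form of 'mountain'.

The root 'child' surfaces as [ŋaʒazu] and [ŋaʒad], with a stem-final [z] ~ [d] alternation.
But 'cloud' keeps [d] in both environments ([meŋɔdu], [meŋɔd]), so there is no rule changing /d/ to [z] before the PL suffix.
The alternation reflects word-final hardening: voiced fricatives become stops word-finally. /z/ is underlying.
The one attested form of 'mountain', [ŋoʒɔzu], shows underlying /ŋoʒɔz/. Applying the same rule word-finally gives [ŋoʒɔd].

[ŋoʒɔd]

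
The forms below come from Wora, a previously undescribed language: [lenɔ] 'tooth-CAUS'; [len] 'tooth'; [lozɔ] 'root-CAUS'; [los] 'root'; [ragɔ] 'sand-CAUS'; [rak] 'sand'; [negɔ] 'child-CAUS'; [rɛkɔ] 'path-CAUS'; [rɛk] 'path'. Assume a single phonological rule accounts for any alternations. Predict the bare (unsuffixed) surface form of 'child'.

[nek]

'sand' shows [g] ~ [k] at the end of the stem ([ragɔ] vs [rak]).
But 'path' keeps [k] in both environments ([rɛkɔ], [rɛk]), so there is no rule changing /k/ to [g] before the CAUS suffix.
So /g/ is underlying, and a rule of word-final obstruent devoicing — voiced obstruents become voiceless word-finally — gives [k].
The one attested form of 'child', [negɔ], shows underlying /neg/. Applying the same rule word-finally gives [nek].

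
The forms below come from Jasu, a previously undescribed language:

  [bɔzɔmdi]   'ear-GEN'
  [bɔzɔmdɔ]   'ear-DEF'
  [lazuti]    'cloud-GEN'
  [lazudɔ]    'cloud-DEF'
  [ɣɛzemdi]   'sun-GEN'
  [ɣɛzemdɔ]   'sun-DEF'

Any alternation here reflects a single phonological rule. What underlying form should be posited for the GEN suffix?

/-ti/

The GEN morpheme has two allomorphs, [-di] and [-ti].
The DEF suffix, which begins with [d], is invariant after every stem; so [d] is not altered by any rule here.
The GEN suffix is therefore /-ti/ underlyingly, with post-nasal voicing: voiceless stops become voiced after a nasal.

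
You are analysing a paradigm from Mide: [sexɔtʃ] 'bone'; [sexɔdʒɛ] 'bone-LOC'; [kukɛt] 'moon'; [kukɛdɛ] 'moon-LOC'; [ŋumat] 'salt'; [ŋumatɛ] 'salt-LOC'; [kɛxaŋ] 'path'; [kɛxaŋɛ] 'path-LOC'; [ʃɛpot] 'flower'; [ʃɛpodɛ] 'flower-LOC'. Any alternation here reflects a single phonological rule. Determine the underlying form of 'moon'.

/kukɛd/

'moon' shows [t] ~ [d] at the end of the stem ([kukɛt] vs [kukɛdɛ]).
But 'salt' keeps [t] in both environments ([ŋumat], [ŋumatɛ]), so there is no rule changing /t/ to [d] before the LOC suffix.
Therefore /d/ is basic and [t] is derived by word-final obstruent devoicing (voiced obstruents become voiceless word-finally).
The underlying form of 'moon' is therefore /kukɛd/.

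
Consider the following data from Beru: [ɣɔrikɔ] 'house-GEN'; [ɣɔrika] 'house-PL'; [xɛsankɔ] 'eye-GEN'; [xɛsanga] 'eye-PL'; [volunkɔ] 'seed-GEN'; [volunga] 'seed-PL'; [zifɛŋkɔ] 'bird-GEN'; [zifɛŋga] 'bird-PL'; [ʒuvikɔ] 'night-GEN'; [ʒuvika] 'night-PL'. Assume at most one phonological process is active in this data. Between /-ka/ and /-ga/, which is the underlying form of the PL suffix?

/-ga/

The PL morpheme has two allomorphs, [-ga] and [-ka].
The GEN suffix, which begins with [k], is invariant after every stem; so [k] is not altered by any rule here.
So the underlying form is /-ga/, and voiced stops become voiceless after a vowel.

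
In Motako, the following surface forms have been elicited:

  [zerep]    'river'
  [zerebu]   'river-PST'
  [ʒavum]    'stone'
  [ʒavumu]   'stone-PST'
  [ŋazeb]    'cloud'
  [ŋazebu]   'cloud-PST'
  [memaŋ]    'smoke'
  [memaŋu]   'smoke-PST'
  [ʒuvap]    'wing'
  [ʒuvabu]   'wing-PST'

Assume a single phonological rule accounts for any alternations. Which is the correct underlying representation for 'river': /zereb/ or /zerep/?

'river' shows [p] ~ [b] at the end of the stem ([zerep] vs [zerebu]).
If /b/ were underlying and a rule turned it into [p] in isolation, 'cloud' would also alternate; but it has [b] in both [ŋazeb] and [ŋazebu].
So /p/ is underlying, and a rule of intervocalic voicing — voiceless stops become voiced between vowels — gives [b].

/zerep/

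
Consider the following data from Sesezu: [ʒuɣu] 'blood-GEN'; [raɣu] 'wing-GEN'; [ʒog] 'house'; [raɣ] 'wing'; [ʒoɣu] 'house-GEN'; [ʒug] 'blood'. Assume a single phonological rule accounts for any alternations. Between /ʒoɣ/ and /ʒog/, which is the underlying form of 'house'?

The stem for 'house' ends in [ɣ] in [ʒoɣu] but [g] in [ʒog].
If /ɣ/ were underlying and a rule turned it into [g] in isolation, 'wing' would also alternate; but it has [ɣ] in both [raɣu] and [raɣ].
The alternation reflects intervocalic spirantization: voiced stops become fricatives between vowels. /g/ is underlying.

/ʒog/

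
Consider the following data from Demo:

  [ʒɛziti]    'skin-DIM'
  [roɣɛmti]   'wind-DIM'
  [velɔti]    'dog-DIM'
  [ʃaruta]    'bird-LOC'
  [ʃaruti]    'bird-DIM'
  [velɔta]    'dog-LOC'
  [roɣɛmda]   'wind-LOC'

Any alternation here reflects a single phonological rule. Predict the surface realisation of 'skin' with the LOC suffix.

[ʒɛzita]

The LOC suffix surfaces as [-da] and [-ta], depending on the final segment of the stem.
By contrast the DIM suffix keeps its initial [t] throughout — that segment must be underlying.
The LOC suffix is therefore /-da/ underlyingly, with post-vocalic devoicing: voiced stops become voiceless after a vowel.
After 'skin', which ends in a vowel, the suffix surfaces as [-ta], giving [ʒɛzita].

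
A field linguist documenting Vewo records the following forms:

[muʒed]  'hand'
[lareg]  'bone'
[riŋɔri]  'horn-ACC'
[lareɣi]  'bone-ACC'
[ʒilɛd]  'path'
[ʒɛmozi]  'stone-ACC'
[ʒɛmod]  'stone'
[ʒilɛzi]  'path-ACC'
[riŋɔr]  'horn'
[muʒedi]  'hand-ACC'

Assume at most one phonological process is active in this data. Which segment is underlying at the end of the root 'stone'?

The root 'stone' surfaces as [ʒɛmozi] and [ʒɛmod], with a stem-final [z] ~ [d] alternation.
But 'hand' keeps [d] in both environments ([muʒedi], [muʒed]), so there is no rule changing /d/ to [z] before the ACC suffix.
The underlying segment must be /z/; voiced fricatives become stops word-finally, yielding [d] there.

/z/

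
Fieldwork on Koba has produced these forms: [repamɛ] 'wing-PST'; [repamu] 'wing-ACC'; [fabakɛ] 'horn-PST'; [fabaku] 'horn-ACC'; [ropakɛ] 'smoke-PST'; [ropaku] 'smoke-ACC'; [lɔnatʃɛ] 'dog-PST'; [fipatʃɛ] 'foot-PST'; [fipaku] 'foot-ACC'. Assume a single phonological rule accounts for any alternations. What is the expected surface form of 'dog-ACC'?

[lɔnaku]

The stem for 'foot' ends in [tʃ] in [fipatʃɛ] but [k] in [fipaku].
The stem 'horn' ([fabakɛ], [fabaku]) shows [k] unchanged in both environments, so [k] cannot be basic with [tʃ] derived before the PST suffix.
Therefore /tʃ/ is basic and [k] is derived by depalatalization (palato-alveolar /tʃ/ becomes [k] when no front vowel follows).
The one attested form of 'dog', [lɔnatʃɛ], shows underlying /lɔnatʃ/. Applying the same rule when no front vowel follows gives [lɔnaku].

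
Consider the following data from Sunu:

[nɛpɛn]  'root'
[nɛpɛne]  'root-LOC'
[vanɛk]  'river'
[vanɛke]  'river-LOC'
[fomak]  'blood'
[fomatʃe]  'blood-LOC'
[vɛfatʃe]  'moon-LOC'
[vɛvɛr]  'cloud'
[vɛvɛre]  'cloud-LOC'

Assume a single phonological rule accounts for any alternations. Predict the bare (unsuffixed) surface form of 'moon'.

The stem for 'blood' ends in [k] in [fomak] but [tʃ] in [fomatʃe].
If /k/ were underlying and a rule turned it into [tʃ] before the LOC suffix, 'river' would also alternate; but it has [k] in both [vanɛk] and [vanɛke].
So /tʃ/ is underlying, and a rule of depalatalization — palato-alveolar /tʃ/ becomes [k] when no front vowel follows — gives [k].
From [vɛfatʃe] the stem 'moon' is /vɛfatʃ/; when no front vowel follows this yields [vɛfak].

[vɛfak]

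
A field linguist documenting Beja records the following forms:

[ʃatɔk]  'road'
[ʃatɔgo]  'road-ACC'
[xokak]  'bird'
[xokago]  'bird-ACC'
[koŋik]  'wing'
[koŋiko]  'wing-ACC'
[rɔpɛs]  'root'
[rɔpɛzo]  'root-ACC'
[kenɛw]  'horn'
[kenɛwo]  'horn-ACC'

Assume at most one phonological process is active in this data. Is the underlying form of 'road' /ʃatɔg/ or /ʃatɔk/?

In [ʃatɔk] and [ʃatɔgo] the final segment of 'road' alternates: [k] ~ [g].
Compare 'wing', with invariant [k] in [koŋik] and [koŋiko]: an analysis with underlying /k/ and a rule producing [g] before the ACC suffix would wrongly predict alternation here too.
Therefore /g/ is basic and [k] is derived by word-final obstruent devoicing (voiced obstruents become voiceless word-finally).

/ʃatɔg/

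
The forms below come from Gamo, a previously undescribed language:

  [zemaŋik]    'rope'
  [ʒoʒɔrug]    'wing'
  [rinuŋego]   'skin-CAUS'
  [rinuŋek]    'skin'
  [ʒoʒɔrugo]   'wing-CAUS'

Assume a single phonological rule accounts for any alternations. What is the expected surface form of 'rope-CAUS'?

The stem for 'skin' ends in [k] in [rinuŋek] but [g] in [rinuŋego].
The stem 'wing' ([ʒoʒɔrug], [ʒoʒɔrugo]) shows [g] unchanged in both environments, so [g] cannot be basic with [k] derived in isolation.
The underlying segment must be /k/; voiceless stops become voiced between vowels, yielding [g] there.
From [zemaŋik] the stem 'rope' is /zemaŋik/; between vowels this yields [zemaŋigo].

[zemaŋigo]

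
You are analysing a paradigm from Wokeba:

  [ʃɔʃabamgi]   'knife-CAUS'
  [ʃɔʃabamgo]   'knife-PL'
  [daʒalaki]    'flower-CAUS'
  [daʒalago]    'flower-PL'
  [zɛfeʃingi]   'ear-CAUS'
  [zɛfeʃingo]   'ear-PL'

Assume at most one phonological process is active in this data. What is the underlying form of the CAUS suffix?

The CAUS morpheme has two allomorphs, [-gi] and [-ki].
The PL suffix, which begins with [g], is invariant after every stem; so [g] is not altered by any rule here.
The CAUS suffix is therefore /-ki/ underlyingly, with post-nasal voicing: voiceless stops become voiced after a nasal.

/-ki/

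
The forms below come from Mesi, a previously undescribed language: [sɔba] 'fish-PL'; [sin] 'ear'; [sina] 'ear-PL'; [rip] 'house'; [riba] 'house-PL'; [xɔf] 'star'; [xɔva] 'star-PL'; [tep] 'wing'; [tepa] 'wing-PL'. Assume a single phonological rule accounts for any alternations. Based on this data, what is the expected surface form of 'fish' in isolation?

In [rip] and [riba] the final segment of 'house' alternates: [p] ~ [b].
If /p/ were underlying and a rule turned it into [b] before the PL suffix, 'wing' would also alternate; but it has [p] in both [tep] and [tepa].
Therefore /b/ is basic and [p] is derived by word-final obstruent devoicing (voiced obstruents become voiceless word-finally).
The one attested form of 'fish', [sɔba], shows underlying /sɔb/. Applying the same rule word-finally gives [sɔp].

[sɔp]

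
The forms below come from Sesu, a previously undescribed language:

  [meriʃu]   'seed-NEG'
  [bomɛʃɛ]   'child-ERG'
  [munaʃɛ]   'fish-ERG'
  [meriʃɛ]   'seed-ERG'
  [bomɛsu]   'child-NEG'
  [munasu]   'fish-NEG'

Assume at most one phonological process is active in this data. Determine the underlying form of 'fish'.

/munas/

The root 'fish' surfaces as [munaʃɛ] and [munasu], with a stem-final [ʃ] ~ [s] alternation.
The stem 'seed' ([meriʃɛ], [meriʃu]) shows [ʃ] unchanged in both environments, so [ʃ] cannot be basic with [s] derived before the NEG suffix.
Therefore /s/ is basic and [ʃ] is derived by palatalization before a front vowel (/s/ becomes palato-alveolar [ʃ] before a front vowel).
So 'fish' = /munas/.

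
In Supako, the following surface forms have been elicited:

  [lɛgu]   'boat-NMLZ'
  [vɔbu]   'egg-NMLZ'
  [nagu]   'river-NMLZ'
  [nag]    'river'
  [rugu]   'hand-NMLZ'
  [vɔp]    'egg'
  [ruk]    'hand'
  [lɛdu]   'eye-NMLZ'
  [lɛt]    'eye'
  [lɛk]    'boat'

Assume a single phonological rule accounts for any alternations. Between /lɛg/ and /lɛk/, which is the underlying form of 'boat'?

The root 'boat' surfaces as [lɛgu] and [lɛk], with a stem-final [g] ~ [k] alternation.
But 'river' keeps [g] in both environments ([nagu], [nag]), so there is no rule changing /g/ to [k] in isolation.
The alternation reflects intervocalic voicing: voiceless stops become voiced between vowels. /k/ is underlying.

/lɛk/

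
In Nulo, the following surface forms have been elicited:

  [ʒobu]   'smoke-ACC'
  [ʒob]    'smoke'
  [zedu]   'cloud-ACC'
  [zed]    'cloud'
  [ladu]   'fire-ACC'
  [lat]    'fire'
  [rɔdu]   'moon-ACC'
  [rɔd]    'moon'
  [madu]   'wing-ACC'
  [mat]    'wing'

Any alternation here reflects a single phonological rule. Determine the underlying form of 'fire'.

In [ladu] and [lat] the final segment of 'fire' alternates: [d] ~ [t].
If /d/ were underlying and a rule turned it into [t] in isolation, 'cloud' would also alternate; but it has [d] in both [zedu] and [zed].
So /t/ is underlying, and a rule of intervocalic voicing — voiceless stops become voiced between vowels — gives [d].
The underlying form of 'fire' is therefore /lat/.

/lat/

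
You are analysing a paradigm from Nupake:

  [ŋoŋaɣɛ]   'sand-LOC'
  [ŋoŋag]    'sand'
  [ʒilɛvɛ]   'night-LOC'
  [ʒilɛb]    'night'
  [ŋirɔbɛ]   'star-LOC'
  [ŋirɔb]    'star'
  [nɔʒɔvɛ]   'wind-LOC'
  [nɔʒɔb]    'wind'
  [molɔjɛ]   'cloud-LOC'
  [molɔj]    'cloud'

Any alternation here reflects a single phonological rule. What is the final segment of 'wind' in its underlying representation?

/v/

'wind' shows [v] ~ [b] at the end of the stem ([nɔʒɔvɛ] vs [nɔʒɔb]).
The stem 'star' ([ŋirɔbɛ], [ŋirɔb]) shows [b] unchanged in both environments, so [b] cannot be basic with [v] derived before the LOC suffix.
The alternation reflects word-final hardening: voiced fricatives become stops word-finally. /v/ is underlying.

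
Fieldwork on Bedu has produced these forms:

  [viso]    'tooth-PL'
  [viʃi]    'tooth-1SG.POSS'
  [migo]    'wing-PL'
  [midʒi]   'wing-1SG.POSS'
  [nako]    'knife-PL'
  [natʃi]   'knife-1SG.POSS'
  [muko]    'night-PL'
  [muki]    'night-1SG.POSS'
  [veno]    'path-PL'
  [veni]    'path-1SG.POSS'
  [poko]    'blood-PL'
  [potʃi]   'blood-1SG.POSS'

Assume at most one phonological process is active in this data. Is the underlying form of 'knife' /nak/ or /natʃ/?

/natʃ/

'knife' shows [k] ~ [tʃ] at the end of the stem ([nako] vs [natʃi]).
The stem 'night' ([muko], [muki]) shows [k] unchanged in both environments, so [k] cannot be basic with [tʃ] derived before the 1SG.POSS suffix.
The alternation reflects depalatalization: palato-alveolar /tʃ/, /dʒ/ and /ʃ/ become [k], [g] and [s] when no front vowel follows. /tʃ/ is underlying.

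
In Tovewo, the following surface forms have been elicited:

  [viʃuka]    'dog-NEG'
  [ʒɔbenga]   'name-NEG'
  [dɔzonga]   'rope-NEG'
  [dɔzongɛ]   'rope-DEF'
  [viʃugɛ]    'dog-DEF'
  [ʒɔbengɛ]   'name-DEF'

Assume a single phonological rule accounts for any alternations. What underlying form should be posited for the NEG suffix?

/-ka/

The NEG suffix surfaces as [-ga] and [-ka], depending on the final segment of the stem.
The DEF suffix, which begins with [g], is invariant after every stem; so [g] is not altered by any rule here.
The NEG suffix is therefore /-ka/ underlyingly, with post-nasal voicing: voiceless stops become voiced after a nasal.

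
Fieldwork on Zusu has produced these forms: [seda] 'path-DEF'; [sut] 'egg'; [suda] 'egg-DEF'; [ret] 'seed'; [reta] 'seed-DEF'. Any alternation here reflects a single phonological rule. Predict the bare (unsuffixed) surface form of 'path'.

The root 'egg' surfaces as [sut] and [suda], with a stem-final [t] ~ [d] alternation.
Compare 'seed', with invariant [t] in [ret] and [reta]: an analysis with underlying /t/ and a rule producing [d] before the DEF suffix would wrongly predict alternation here too.
So /d/ is underlying, and a rule of word-final obstruent devoicing — voiced obstruents become voiceless word-finally — gives [t].
The one attested form of 'path', [seda], shows underlying /sed/. Applying the same rule word-finally gives [set].

[set]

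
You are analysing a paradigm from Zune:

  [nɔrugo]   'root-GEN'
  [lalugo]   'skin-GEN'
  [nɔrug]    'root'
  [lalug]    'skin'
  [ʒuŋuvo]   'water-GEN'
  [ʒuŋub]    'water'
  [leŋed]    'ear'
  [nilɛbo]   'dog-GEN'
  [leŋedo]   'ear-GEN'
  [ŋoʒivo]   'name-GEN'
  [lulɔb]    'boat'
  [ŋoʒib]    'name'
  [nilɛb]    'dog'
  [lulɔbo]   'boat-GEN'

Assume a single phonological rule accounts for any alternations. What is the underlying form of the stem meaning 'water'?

/ʒuŋuv/

'water' shows [v] ~ [b] at the end of the stem ([ʒuŋuvo] vs [ʒuŋub]).
Compare 'dog', with invariant [b] in [nilɛbo] and [nilɛb]: an analysis with underlying /b/ and a rule producing [v] before the GEN suffix would wrongly predict alternation here too.
So /v/ is underlying, and a rule of word-final hardening — voiced fricatives become stops word-finally — gives [b].
Hence 'water' is /ʒuŋuv/ underlyingly.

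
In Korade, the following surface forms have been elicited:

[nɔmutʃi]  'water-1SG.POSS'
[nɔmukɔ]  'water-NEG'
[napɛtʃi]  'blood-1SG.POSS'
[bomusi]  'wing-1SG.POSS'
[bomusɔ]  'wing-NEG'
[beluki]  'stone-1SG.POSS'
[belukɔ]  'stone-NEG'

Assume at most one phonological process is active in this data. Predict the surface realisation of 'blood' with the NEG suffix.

In [nɔmutʃi] and [nɔmukɔ] the final segment of 'water' alternates: [tʃ] ~ [k].
Compare 'stone', with invariant [k] in [beluki] and [belukɔ]: an analysis with underlying /k/ and a rule producing [tʃ] before the 1SG.POSS suffix would wrongly predict alternation here too.
The alternation reflects depalatalization: palato-alveolar /tʃ/ becomes [k] when no front vowel follows. /tʃ/ is underlying.
The one attested form of 'blood', [napɛtʃi], shows underlying /napɛtʃ/. Applying the same rule when no front vowel follows gives [napɛkɔ].

[napɛkɔ]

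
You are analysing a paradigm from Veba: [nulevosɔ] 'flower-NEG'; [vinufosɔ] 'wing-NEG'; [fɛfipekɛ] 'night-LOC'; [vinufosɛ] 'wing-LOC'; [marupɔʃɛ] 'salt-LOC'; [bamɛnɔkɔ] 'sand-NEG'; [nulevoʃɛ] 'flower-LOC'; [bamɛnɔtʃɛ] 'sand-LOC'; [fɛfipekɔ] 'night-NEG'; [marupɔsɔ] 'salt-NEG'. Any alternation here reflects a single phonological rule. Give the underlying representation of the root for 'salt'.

/marupɔʃ/

The stem for 'salt' ends in [ʃ] in [marupɔʃɛ] but [s] in [marupɔsɔ].
But 'wing' keeps [s] in both environments ([vinufosɛ], [vinufosɔ]), so there is no rule changing /s/ to [ʃ] before the LOC suffix.
Therefore /ʃ/ is basic and [s] is derived by depalatalization (palato-alveolar /tʃ/ and /ʃ/ become [k] and [s] when no front vowel follows).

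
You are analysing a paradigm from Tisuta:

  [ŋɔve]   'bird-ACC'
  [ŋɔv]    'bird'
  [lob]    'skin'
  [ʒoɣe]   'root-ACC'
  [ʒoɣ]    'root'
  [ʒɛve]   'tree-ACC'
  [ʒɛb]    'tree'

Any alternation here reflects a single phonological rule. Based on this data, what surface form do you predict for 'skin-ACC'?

[love]

In [ʒɛve] and [ʒɛb] the final segment of 'tree' alternates: [v] ~ [b].
The stem 'bird' ([ŋɔve], [ŋɔv]) shows [v] unchanged in both environments, so [v] cannot be basic with [b] derived in isolation.
So /b/ is underlying, and a rule of intervocalic spirantization — voiced stops become fricatives between vowels — gives [v].
The one attested form of 'skin', [lob], shows underlying /lob/. Applying the same rule between vowels gives [love].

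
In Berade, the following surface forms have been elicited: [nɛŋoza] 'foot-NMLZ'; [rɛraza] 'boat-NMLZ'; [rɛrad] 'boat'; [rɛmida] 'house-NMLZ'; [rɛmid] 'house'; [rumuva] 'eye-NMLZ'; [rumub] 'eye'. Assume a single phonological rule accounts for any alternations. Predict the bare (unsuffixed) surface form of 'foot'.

'boat' shows [z] ~ [d] at the end of the stem ([rɛraza] vs [rɛrad]).
If /d/ were underlying and a rule turned it into [z] before the NMLZ suffix, 'house' would also alternate; but it has [d] in both [rɛmida] and [rɛmid].
Therefore /z/ is basic and [d] is derived by word-final hardening (voiced fricatives become stops word-finally).
From [nɛŋoza] the stem 'foot' is /nɛŋoz/; word-finally this yields [nɛŋod].

[nɛŋod]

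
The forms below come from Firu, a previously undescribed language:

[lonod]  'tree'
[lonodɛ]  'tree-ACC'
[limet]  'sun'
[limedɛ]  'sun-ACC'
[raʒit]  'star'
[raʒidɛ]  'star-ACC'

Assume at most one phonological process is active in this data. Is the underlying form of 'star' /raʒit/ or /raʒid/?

/raʒit/

'star' shows [t] ~ [d] at the end of the stem ([raʒit] vs [raʒidɛ]).
If /d/ were underlying and a rule turned it into [t] in isolation, 'tree' would also alternate; but it has [d] in both [lonod] and [lonodɛ].
So /t/ is underlying, and a rule of intervocalic voicing — voiceless stops become voiced between vowels — gives [d].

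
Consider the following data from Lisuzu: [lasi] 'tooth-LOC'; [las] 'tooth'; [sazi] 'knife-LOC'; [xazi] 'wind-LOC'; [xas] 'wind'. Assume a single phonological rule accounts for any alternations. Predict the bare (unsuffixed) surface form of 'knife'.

[sas]

'wind' shows [z] ~ [s] at the end of the stem ([xazi] vs [xas]).
If /s/ were underlying and a rule turned it into [z] before the LOC suffix, 'tooth' would also alternate; but it has [s] in both [lasi] and [las].
So /z/ is underlying, and a rule of word-final obstruent devoicing — voiced obstruents become voiceless word-finally — gives [s].
From [sazi] the stem 'knife' is /saz/; word-finally this yields [sas].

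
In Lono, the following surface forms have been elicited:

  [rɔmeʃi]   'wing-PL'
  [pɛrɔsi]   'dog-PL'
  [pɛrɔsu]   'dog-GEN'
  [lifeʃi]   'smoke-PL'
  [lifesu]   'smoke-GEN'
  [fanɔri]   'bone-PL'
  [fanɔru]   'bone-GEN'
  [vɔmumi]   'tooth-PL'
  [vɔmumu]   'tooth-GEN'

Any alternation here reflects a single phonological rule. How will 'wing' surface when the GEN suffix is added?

In [lifeʃi] and [lifesu] the final segment of 'smoke' alternates: [ʃ] ~ [s].
If /s/ were underlying and a rule turned it into [ʃ] before the PL suffix, 'dog' would also alternate; but it has [s] in both [pɛrɔsi] and [pɛrɔsu].
Therefore /ʃ/ is basic and [s] is derived by depalatalization (palato-alveolar /ʃ/ becomes [s] when no front vowel follows).
From [rɔmeʃi] the stem 'wing' is /rɔmeʃ/; when no front vowel follows this yields [rɔmesu].

[rɔmesu]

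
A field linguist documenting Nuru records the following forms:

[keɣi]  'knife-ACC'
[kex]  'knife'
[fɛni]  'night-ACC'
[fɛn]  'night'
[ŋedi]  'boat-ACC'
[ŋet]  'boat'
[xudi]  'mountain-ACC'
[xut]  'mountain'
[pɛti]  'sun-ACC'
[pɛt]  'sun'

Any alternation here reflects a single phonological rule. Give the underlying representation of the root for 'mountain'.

'mountain' shows [d] ~ [t] at the end of the stem ([xudi] vs [xut]).
But 'sun' keeps [t] in both environments ([pɛti], [pɛt]), so there is no rule changing /t/ to [d] before the ACC suffix.
The alternation reflects word-final obstruent devoicing: voiced obstruents become voiceless word-finally. /d/ is underlying.

/xud/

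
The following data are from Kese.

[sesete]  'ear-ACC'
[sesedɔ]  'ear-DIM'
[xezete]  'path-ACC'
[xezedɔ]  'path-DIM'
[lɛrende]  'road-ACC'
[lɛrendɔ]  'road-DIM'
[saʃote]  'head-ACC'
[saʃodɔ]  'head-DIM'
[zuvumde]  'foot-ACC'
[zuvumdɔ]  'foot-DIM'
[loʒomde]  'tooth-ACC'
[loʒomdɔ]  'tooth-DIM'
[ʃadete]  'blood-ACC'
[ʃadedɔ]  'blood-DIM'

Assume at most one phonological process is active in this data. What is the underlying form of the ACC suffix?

/-te/

The ACC suffix surfaces as [-de] and [-te], depending on the final segment of the stem.
The DIM suffix, which begins with [d], is invariant after every stem; so [d] is not altered by any rule here.
The ACC suffix is therefore /-te/ underlyingly, with post-nasal voicing: voiceless stops become voiced after a nasal.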